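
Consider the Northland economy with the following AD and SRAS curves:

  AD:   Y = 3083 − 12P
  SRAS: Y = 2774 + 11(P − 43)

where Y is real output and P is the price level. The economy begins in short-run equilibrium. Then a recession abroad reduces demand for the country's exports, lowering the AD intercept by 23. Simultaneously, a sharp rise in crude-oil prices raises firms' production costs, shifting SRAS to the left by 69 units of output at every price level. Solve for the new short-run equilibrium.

After both shocks: AD is Y = 3060 − 12P and SRAS is Y = 2232 + 11P.
Setting them equal: 828 = 23P, so P = 36.
Y = 3060 − 12·36 = 2628.

P = 36, Y = 2628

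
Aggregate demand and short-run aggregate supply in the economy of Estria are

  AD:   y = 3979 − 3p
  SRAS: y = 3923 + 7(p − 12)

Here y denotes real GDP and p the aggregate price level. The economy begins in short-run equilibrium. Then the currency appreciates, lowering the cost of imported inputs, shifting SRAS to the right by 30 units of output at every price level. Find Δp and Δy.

Δp = -3, Δy = +9

This is a positive supply shock: SRAS shifts right.
New SRAS: y = 3869 + 7p.
Set AD = SRAS: 3979 − 3p = 3869 + 7p, so 110 = 10p and p = 11.
y = 3979 − 3·11 = 3946.
Initially p = 14, y = 3937, so Δp = -3 and Δy = +9.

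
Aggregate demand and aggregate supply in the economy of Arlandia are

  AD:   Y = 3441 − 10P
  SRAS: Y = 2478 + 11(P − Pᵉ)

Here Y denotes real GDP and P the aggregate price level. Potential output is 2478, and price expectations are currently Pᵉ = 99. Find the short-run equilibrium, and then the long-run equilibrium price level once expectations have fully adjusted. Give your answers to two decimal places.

Short run: P = 97.71, Y = 2463.86. Long run: P = 96.30.

Short run: with Pᵉ = 99, SRAS is Y = 1389 + 11P. Setting AD = SRAS gives 2052 = 21P, so P = 97.71 and Y = 3441 − 10P = 2463.86.
Output 2463.86 is below potential 2478, so over time expected prices fall and SRAS shifts right until Y returns to 2478.
Long run: Y = 2478 on the AD curve gives 2478 = 3441 − 10P, so P = 96.30.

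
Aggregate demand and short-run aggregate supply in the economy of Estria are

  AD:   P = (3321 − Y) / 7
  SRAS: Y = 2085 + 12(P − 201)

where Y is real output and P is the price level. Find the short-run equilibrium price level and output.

P = 192, Y = 1977

Write SRAS as Y = 2085 + 12P − 2412 = 12P − 327.
Rearrange AD to Y = 3321 − 7P.
Set AD = SRAS: 3321 − 7P = 12P − 327, so 3648 = 19P and P = 192.
Then Y = 3321 − 7·192 = 1977.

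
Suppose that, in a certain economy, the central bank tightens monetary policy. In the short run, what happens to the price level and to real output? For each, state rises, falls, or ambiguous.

This is a negative demand shock: AD shifts left.
Moving along the upward-sloping SRAS curve, P falls and Y falls.

Price level: falls; output: falls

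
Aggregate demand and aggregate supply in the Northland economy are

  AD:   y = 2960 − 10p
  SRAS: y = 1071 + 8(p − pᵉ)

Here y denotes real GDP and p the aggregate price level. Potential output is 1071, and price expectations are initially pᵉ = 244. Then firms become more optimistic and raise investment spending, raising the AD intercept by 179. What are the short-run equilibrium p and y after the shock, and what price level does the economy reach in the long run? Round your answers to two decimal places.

AD shifts right: new AD is y = 3139 − 10p. With pᵉ = 244, SRAS is y = 8p − 881.
Short run: 3139 − 10p = 8p − 881 gives 4020 = 18p, so p = 223.33 and y = 3139 − 10p = 905.67.
y = 905.67 is below potential 1071; expectations adjust and SRAS shifts right until y = 1071.
Long run: on the new AD curve, 1071 = 3139 − 10p gives p = 206.80.

Short run: p = 223.33, y = 905.67. Long run: p = 206.80.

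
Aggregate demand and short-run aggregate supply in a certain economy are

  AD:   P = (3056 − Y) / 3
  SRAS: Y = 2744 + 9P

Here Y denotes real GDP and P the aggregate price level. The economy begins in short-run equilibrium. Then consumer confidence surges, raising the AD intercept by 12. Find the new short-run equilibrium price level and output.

P = 27, Y = 2987

This is a positive demand shock: AD shifts right.
New AD: Y = 3068 − 3P.
Set AD = SRAS: 3068 − 3P = 2744 + 9P, so 324 = 12P and P = 27.
Y = 3068 − 3·27 = 2987.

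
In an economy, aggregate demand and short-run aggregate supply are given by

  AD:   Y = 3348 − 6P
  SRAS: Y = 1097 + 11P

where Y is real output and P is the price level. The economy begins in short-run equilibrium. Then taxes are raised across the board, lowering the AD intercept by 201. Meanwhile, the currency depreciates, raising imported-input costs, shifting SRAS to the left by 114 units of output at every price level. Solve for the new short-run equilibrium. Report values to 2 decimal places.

After both shocks: AD is Y = 3147 − 6P and SRAS is Y = 983 + 11P.
Setting them equal: 2164 = 17P, so P = 127.29.
Substituting into AD, Y = 2383.24.

P = 127.29, Y = 2383.24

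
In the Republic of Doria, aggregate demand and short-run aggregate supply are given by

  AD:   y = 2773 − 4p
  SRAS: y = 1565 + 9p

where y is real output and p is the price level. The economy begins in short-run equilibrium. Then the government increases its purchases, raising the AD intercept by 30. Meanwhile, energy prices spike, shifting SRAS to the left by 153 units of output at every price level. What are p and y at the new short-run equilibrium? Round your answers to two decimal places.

After both shocks: AD is y = 2803 − 4p and SRAS is y = 1412 + 9p.
Setting them equal: 1391 = 13p, so p = 107.00.
Substituting into AD, y = 2375.00.

p = 107.00, y = 2375.00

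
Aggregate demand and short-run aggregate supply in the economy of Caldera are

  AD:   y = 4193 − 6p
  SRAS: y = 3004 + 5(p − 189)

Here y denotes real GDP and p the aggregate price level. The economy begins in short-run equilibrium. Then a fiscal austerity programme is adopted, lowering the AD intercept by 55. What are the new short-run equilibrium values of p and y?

This is a negative demand shock: AD shifts left.
New AD: y = 4138 − 6p.
SRAS can be written y = 2059 + 5p.
Set AD = SRAS: 4138 − 6p = 2059 + 5p, so 2079 = 11p and p = 189.
y = 4138 − 6·189 = 3004.

p = 189, y = 3004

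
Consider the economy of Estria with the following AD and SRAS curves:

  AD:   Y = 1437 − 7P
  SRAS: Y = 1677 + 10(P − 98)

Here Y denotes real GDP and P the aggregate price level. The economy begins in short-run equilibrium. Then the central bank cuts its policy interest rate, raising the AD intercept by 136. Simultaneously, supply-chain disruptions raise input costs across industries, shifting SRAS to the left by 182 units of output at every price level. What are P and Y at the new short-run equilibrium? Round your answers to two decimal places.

After both shocks: AD is Y = 1573 − 7P and SRAS is Y = 515 + 10P.
Setting them equal: 1058 = 17P, so P = 62.24.
Substituting into AD, Y = 1137.35.

P = 62.24, Y = 1137.35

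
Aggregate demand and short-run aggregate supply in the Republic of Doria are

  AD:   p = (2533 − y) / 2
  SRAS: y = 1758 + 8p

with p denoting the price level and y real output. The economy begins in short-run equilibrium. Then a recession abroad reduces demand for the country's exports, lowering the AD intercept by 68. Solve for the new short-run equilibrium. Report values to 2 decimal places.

This is a negative demand shock: AD shifts left.
New AD: y = 2465 − 2p.
Set AD = SRAS: 2465 − 2p = 1758 + 8p, so 707 = 10p and p = 70.70.
Substituting into AD, y = 2323.60.

p = 70.70, y = 2323.60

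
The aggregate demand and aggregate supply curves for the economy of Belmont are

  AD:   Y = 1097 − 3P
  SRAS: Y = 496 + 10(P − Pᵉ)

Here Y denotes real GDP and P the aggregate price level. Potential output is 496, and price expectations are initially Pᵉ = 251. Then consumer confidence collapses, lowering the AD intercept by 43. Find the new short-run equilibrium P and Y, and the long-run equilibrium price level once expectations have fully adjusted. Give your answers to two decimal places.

Short run: P = 236.00, Y = 346.00. Long run: P = 186.00.

AD shifts left: new AD is Y = 1054 − 3P. With Pᵉ = 251, SRAS is Y = 10P − 2014.
Short run: 1054 − 3P = 10P − 2014 gives 3068 = 13P, so P = 236.00 and Y = 1054 − 3P = 346.00.
Y = 346.00 is below potential 496; expectations adjust and SRAS shifts right until Y = 496.
Long run: on the new AD curve, 496 = 1054 − 3P gives P = 186.00.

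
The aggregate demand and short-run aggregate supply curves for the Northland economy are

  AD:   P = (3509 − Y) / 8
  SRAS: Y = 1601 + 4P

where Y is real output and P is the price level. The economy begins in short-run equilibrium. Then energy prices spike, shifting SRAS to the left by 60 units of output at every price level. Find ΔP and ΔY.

ΔP = +5, ΔY = -40

This is a negative supply shock: SRAS shifts left.
New SRAS: Y = 1541 + 4P.
Set AD = SRAS: 3509 − 8P = 1541 + 4P, so 1968 = 12P and P = 164.
Y = 3509 − 8·164 = 2197.
Initially P = 159, Y = 2237, so ΔP = +5 and ΔY = -40.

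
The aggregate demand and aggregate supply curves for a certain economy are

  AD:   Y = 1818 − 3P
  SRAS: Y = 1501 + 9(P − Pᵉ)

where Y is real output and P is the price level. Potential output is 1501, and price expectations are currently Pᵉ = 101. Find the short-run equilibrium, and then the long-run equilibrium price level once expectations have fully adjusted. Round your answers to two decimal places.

Short run: P = 102.17, Y = 1511.50. Long run: P = 105.67.

Short run: with Pᵉ = 101, SRAS is Y = 592 + 9P. Setting AD = SRAS gives 1226 = 12P, so P = 102.17 and Y = 1818 − 3P = 1511.50.
Output 1511.50 is above potential 1501, so over time expected prices rise and SRAS shifts left until Y returns to 1501.
Long run: Y = 1501 on the AD curve gives 1501 = 1818 − 3P, so P = 105.67.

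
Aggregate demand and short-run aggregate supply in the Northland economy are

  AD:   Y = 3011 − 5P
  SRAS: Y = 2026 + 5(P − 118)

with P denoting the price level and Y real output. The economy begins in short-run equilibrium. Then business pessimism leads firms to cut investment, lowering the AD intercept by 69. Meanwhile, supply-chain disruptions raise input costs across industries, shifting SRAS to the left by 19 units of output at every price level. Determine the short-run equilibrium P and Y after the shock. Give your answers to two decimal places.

P = 152.50, Y = 2179.50

After both shocks: AD is Y = 2942 − 5P and SRAS is Y = 1417 + 5P.
Setting them equal: 1525 = 10P, so P = 152.50.
Substituting into AD, Y = 2179.50.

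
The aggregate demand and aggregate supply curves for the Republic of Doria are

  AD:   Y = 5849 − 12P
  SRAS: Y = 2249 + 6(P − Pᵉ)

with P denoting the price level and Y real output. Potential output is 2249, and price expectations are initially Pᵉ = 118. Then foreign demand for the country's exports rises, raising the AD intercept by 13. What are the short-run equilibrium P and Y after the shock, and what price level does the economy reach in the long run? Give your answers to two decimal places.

AD shifts right: new AD is Y = 5862 − 12P. With Pᵉ = 118, SRAS is Y = 1541 + 6P.
Short run: 5862 − 12P = 1541 + 6P gives 4321 = 18P, so P = 240.06 and Y = 5862 − 12P = 2981.33.
Y = 2981.33 is above potential 2249; expectations adjust and SRAS shifts left until Y = 2249.
Long run: on the new AD curve, 2249 = 5862 − 12P gives P = 301.08.

Short run: P = 240.06, Y = 2981.33. Long run: P = 301.08.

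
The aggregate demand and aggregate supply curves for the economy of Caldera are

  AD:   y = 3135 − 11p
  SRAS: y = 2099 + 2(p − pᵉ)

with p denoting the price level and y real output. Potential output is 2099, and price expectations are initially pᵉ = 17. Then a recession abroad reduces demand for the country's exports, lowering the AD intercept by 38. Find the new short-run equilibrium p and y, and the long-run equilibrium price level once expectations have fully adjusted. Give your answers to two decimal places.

AD shifts left: new AD is y = 3097 − 11p. With pᵉ = 17, SRAS is y = 2065 + 2p.
Short run: 3097 − 11p = 2065 + 2p gives 1032 = 13p, so p = 79.38 and y = 3097 − 11p = 2223.77.
y = 2223.77 is above potential 2099; expectations adjust and SRAS shifts left until y = 2099.
Long run: on the new AD curve, 2099 = 3097 − 11p gives p = 90.73.

Short run: p = 79.38, y = 2223.77. Long run: p = 90.73.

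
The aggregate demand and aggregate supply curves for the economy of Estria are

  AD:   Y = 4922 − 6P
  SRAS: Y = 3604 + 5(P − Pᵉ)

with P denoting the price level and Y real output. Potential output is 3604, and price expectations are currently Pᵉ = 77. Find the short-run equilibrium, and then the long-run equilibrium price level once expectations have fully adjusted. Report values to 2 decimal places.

Short run: with Pᵉ = 77, SRAS is Y = 3219 + 5P. Setting AD = SRAS gives 1703 = 11P, so P = 154.82 and Y = 4922 − 6P = 3993.09.
Output 3993.09 is above potential 3604, so over time expected prices rise and SRAS shifts left until Y returns to 3604.
Long run: Y = 3604 on the AD curve gives 3604 = 4922 − 6P, so P = 219.67.

Short run: P = 154.82, Y = 3993.09. Long run: P = 219.67.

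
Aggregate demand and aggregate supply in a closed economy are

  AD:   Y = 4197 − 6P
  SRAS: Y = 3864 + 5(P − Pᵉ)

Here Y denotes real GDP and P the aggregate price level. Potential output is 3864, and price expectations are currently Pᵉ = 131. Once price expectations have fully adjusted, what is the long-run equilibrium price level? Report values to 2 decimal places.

Long-run P = 55.50

Short run: with Pᵉ = 131, SRAS is Y = 3209 + 5P. Setting AD = SRAS gives 988 = 11P, so P = 89.82 and Y = 4197 − 6P = 3658.09.
Output 3658.09 is below potential 3864, so over time expected prices fall and SRAS shifts right until Y returns to 3864.
Long run: Y = 3864 on the AD curve gives 3864 = 4197 − 6P, so P = 55.50.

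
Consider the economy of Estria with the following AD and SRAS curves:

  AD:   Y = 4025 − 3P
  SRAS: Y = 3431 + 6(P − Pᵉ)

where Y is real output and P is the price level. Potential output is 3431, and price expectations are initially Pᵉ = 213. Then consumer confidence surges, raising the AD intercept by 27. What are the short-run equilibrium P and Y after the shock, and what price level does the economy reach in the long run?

AD shifts right: new AD is Y = 4052 − 3P. With Pᵉ = 213, SRAS is Y = 2153 + 6P.
Short run: 4052 − 3P = 2153 + 6P gives 1899 = 9P, so P = 211 and Y = 4052 − 3·211 = 3419.
Y = 3419 is below potential 3431; expectations adjust and SRAS shifts right until Y = 3431.
Long run: on the new AD curve, 3431 = 4052 − 3P gives P = 207.

Short run: P = 211, Y = 3419. Long run: P = 207.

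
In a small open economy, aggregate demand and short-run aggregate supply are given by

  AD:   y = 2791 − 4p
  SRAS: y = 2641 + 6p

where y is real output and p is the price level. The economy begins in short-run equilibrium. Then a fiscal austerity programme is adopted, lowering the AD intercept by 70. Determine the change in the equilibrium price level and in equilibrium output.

Δp = -7, Δy = -42

This is a negative demand shock: AD shifts left.
New AD: y = 2721 − 4p.
Set AD = SRAS: 2721 − 4p = 2641 + 6p, so 80 = 10p and p = 8.
y = 2721 − 4·8 = 2689.
Initially p = 15, y = 2731, so Δp = -7 and Δy = -42.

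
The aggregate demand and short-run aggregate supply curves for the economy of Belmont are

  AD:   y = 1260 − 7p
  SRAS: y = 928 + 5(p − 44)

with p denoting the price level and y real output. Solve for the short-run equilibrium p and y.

p = 46, y = 938

Write SRAS as y = 928 + 5p − 220 = 708 + 5p.
Set AD = SRAS: 1260 − 7p = 708 + 5p, so 552 = 12p and p = 46.
Then y = 1260 − 7·46 = 938.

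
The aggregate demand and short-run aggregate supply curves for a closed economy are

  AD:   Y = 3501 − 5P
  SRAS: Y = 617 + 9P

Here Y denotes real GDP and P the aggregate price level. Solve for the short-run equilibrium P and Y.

Set AD = SRAS: 3501 − 5P = 617 + 9P, so 2884 = 14P and P = 206.
Then Y = 3501 − 5·206 = 2471.

P = 206, Y = 2471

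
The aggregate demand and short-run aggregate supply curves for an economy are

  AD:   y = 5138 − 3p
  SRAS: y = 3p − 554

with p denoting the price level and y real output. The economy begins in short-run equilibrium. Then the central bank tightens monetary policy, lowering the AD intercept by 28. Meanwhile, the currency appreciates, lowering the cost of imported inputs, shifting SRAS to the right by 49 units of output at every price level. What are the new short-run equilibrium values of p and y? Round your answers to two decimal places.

After both shocks: AD is y = 5110 − 3p and SRAS is y = 3p − 505.
Setting them equal: 5615 = 6p, so p = 935.83.
Substituting into AD, y = 2302.50.

p = 935.83, y = 2302.50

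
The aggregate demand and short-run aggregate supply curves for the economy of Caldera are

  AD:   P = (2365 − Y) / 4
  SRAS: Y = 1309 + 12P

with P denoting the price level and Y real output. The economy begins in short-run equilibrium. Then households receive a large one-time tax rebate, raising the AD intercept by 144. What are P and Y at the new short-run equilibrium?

P = 75, Y = 2209

This is a positive demand shock: AD shifts right.
New AD: Y = 2509 − 4P.
Set AD = SRAS: 2509 − 4P = 1309 + 12P, so 1200 = 16P and P = 75.
Y = 2509 − 4·75 = 2209.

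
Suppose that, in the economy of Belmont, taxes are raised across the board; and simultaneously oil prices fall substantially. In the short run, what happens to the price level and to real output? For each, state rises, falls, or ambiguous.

The first event is a negative demand shock: AD shifts left, which by itself pushes P down and Y down.
The second is a favourable supply shock: SRAS shifts right, which by itself pushes P down and Y up.
Both shocks push P down, so P falls. The two shocks push Y in opposite directions, so the effect on Y is ambiguous.

Price level: falls; output: ambiguous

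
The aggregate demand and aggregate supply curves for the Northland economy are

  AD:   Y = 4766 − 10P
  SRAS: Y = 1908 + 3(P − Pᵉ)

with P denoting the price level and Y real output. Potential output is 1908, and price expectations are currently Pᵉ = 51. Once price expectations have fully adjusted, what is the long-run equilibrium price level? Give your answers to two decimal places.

Short run: with Pᵉ = 51, SRAS is Y = 1755 + 3P. Setting AD = SRAS gives 3011 = 13P, so P = 231.62 and Y = 4766 − 10P = 2449.85.
Output 2449.85 is above potential 1908, so over time expected prices rise and SRAS shifts left until Y returns to 1908.
Long run: Y = 1908 on the AD curve gives 1908 = 4766 − 10P, so P = 285.80.

Long-run P = 285.80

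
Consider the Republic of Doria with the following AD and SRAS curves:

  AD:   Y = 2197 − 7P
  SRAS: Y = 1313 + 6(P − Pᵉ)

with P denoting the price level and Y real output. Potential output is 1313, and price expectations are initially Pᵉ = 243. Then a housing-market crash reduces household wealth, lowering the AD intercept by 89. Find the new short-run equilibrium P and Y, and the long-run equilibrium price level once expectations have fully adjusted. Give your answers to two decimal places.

AD shifts left: new AD is Y = 2108 − 7P. With Pᵉ = 243, SRAS is Y = 6P − 145.
Short run: 2108 − 7P = 6P − 145 gives 2253 = 13P, so P = 173.31 and Y = 2108 − 7P = 894.85.
Y = 894.85 is below potential 1313; expectations adjust and SRAS shifts right until Y = 1313.
Long run: on the new AD curve, 1313 = 2108 − 7P gives P = 113.57.

Short run: P = 173.31, Y = 894.85. Long run: P = 113.57.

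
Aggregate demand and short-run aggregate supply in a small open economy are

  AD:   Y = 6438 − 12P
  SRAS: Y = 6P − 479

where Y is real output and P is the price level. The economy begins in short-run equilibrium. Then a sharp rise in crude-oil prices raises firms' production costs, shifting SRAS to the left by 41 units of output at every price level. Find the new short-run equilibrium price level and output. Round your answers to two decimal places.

P = 386.56, Y = 1799.33

This is a negative supply shock: SRAS shifts left.
New SRAS: Y = 6P − 520.
Set AD = SRAS: 6438 − 12P = 6P − 520, so 6958 = 18P and P = 386.56.
Substituting into AD, Y = 1799.33.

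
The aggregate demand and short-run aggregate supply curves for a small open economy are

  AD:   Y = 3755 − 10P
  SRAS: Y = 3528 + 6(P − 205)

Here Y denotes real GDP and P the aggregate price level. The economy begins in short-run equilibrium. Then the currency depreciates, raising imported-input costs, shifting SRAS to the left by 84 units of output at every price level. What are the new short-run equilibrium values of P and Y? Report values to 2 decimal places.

P = 96.31, Y = 2791.88

This is a negative supply shock: SRAS shifts left.
New SRAS: Y = 2214 + 6P.
Set AD = SRAS: 3755 − 10P = 2214 + 6P, so 1541 = 16P and P = 96.31.
Substituting into AD, Y = 2791.88.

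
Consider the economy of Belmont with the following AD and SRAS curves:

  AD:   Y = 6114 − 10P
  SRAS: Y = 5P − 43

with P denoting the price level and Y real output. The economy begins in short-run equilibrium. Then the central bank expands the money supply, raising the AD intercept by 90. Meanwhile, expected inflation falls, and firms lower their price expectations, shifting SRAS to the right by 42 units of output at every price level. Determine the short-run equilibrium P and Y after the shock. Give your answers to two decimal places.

P = 413.67, Y = 2067.33

After both shocks: AD is Y = 6204 − 10P and SRAS is Y = 5P − 1.
Setting them equal: 6205 = 15P, so P = 413.67.
Substituting into AD, Y = 2067.33.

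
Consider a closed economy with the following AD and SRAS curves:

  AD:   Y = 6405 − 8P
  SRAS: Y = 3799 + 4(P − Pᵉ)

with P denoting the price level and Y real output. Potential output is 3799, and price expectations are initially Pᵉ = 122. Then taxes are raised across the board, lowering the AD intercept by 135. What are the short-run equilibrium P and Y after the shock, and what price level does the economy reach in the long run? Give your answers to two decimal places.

Short run: P = 246.58, Y = 4297.33. Long run: P = 308.88.

AD shifts left: new AD is Y = 6270 − 8P. With Pᵉ = 122, SRAS is Y = 3311 + 4P.
Short run: 6270 − 8P = 3311 + 4P gives 2959 = 12P, so P = 246.58 and Y = 6270 − 8P = 4297.33.
Y = 4297.33 is above potential 3799; expectations adjust and SRAS shifts left until Y = 3799.
Long run: on the new AD curve, 3799 = 6270 − 8P gives P = 308.88.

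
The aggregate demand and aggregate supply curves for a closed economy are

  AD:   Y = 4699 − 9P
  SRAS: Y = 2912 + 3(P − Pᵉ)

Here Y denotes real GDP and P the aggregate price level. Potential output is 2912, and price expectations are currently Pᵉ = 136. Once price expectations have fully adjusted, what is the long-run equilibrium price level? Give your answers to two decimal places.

Short run: with Pᵉ = 136, SRAS is Y = 2504 + 3P. Setting AD = SRAS gives 2195 = 12P, so P = 182.92 and Y = 4699 − 9P = 3052.75.
Output 3052.75 is above potential 2912, so over time expected prices rise and SRAS shifts left until Y returns to 2912.
Long run: Y = 2912 on the AD curve gives 2912 = 4699 − 9P, so P = 198.56.

Long-run P = 198.56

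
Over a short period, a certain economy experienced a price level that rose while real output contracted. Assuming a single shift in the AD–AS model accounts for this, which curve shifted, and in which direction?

P rose and Y fell. An AD shift moves P and Y in the same direction; an SRAS shift moves them in opposite directions.
Here P and Y moved in opposite directions, so the SRAS curve shifted.
Since Y fell, SRAS shifted left.

SRAS shifted left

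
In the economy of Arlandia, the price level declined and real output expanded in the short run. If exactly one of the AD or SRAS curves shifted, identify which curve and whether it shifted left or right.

P fell and Y rose. An AD shift moves P and Y in the same direction; an SRAS shift moves them in opposite directions.
Here P and Y moved in opposite directions, so the SRAS curve shifted.
Since Y rose, SRAS shifted right.

SRAS shifted right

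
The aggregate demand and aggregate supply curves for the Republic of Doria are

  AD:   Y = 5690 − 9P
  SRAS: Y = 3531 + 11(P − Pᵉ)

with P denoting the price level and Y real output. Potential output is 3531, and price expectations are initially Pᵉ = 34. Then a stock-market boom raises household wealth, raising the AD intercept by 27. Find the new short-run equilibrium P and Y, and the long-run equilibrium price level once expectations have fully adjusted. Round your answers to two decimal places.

Short run: P = 128.00, Y = 4565.00. Long run: P = 242.89.

AD shifts right: new AD is Y = 5717 − 9P. With Pᵉ = 34, SRAS is Y = 3157 + 11P.
Short run: 5717 − 9P = 3157 + 11P gives 2560 = 20P, so P = 128.00 and Y = 5717 − 9P = 4565.00.
Y = 4565.00 is above potential 3531; expectations adjust and SRAS shifts left until Y = 3531.
Long run: on the new AD curve, 3531 = 5717 − 9P gives P = 242.89.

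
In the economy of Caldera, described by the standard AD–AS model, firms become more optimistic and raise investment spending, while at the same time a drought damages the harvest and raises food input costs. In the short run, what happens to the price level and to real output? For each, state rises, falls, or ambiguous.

The first event is a positive demand shock: AD shifts right, which by itself pushes P up and Y up.
The second is an adverse supply shock: SRAS shifts left, which by itself pushes P up and Y down.
Both shocks push P up, so P rises. The two shocks push Y in opposite directions, so the effect on Y is ambiguous.

Price level: rises; output: ambiguous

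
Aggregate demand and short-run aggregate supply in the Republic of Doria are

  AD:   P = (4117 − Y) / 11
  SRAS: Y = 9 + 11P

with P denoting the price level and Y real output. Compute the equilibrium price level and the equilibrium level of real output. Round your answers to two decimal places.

P = 186.73, Y = 2063.00

Rearrange AD to Y = 4117 − 11P.
Set AD = SRAS: 4117 − 11P = 9 + 11P, so 4108 = 22P and P = 186.73.
Substituting into AD, Y = 4117 − 11P = 2063.00.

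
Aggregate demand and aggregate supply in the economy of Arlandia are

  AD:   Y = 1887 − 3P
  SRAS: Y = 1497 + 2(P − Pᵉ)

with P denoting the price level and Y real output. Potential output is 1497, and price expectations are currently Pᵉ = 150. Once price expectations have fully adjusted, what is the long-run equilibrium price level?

Short run: with Pᵉ = 150, SRAS is Y = 1197 + 2P. Setting AD = SRAS gives 690 = 5P, so P = 138 and Y = 1887 − 3·138 = 1473.
Output 1473 is below potential 1497, so over time expected prices fall and SRAS shifts right until Y returns to 1497.
Long run: Y = 1497 on the AD curve gives 1497 = 1887 − 3P, so P = 130.

Long-run P = 130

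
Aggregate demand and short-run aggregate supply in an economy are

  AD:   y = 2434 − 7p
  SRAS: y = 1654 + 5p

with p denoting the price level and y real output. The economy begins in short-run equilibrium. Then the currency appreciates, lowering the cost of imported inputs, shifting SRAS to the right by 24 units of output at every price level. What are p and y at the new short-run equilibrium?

p = 63, y = 1993

This is a positive supply shock: SRAS shifts right.
New SRAS: y = 1678 + 5p.
Set AD = SRAS: 2434 − 7p = 1678 + 5p, so 756 = 12p and p = 63.
y = 2434 − 7·63 = 1993.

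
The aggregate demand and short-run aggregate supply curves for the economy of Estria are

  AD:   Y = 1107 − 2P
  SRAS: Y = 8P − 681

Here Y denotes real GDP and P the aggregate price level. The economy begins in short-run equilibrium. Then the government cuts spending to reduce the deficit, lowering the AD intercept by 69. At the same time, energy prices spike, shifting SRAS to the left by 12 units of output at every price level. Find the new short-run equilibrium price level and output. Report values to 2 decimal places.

P = 173.10, Y = 691.80

After both shocks: AD is Y = 1038 − 2P and SRAS is Y = 8P − 693.
Setting them equal: 1731 = 10P, so P = 173.10.
Substituting into AD, Y = 691.80.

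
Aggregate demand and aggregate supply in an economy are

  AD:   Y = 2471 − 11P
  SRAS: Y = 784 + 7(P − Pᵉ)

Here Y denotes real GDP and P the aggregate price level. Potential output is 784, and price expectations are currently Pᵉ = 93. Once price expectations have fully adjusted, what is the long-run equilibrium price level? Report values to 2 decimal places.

Short run: with Pᵉ = 93, SRAS is Y = 133 + 7P. Setting AD = SRAS gives 2338 = 18P, so P = 129.89 and Y = 2471 − 11P = 1042.22.
Output 1042.22 is above potential 784, so over time expected prices rise and SRAS shifts left until Y returns to 784.
Long run: Y = 784 on the AD curve gives 784 = 2471 − 11P, so P = 153.36.

Long-run P = 153.36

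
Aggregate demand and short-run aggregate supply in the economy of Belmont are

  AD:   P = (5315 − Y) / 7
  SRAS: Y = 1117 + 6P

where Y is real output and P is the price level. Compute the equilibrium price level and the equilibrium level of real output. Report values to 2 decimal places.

P = 322.92, Y = 3054.54

Rearrange AD to Y = 5315 − 7P.
Set AD = SRAS: 5315 − 7P = 1117 + 6P, so 4198 = 13P and P = 322.92.
Substituting into AD, Y = 5315 − 7P = 3054.54.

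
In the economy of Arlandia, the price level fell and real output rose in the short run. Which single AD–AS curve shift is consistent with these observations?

SRAS shifted right

P fell and Y rose. An AD shift moves P and Y in the same direction; an SRAS shift moves them in opposite directions.
Here P and Y moved in opposite directions, so the SRAS curve shifted.
Since Y rose, SRAS shifted right.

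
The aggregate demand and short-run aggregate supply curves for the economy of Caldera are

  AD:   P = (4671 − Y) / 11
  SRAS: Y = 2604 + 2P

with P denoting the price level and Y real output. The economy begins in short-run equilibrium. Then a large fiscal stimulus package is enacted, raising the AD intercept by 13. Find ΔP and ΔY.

This is a positive demand shock: AD shifts right.
New AD: Y = 4684 − 11P.
Set AD = SRAS: 4684 − 11P = 2604 + 2P, so 2080 = 13P and P = 160.
Y = 4684 − 11·160 = 2924.
Initially P = 159, Y = 2922, so ΔP = +1 and ΔY = +2.

ΔP = +1, ΔY = +2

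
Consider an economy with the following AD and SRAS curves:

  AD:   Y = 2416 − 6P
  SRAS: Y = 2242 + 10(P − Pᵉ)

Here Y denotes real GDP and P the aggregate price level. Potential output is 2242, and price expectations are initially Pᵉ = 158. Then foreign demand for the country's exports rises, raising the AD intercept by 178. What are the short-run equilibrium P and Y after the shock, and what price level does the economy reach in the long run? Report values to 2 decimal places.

AD shifts right: new AD is Y = 2594 − 6P. With Pᵉ = 158, SRAS is Y = 662 + 10P.
Short run: 2594 − 6P = 662 + 10P gives 1932 = 16P, so P = 120.75 and Y = 2594 − 6P = 1869.50.
Y = 1869.50 is below potential 2242; expectations adjust and SRAS shifts right until Y = 2242.
Long run: on the new AD curve, 2242 = 2594 − 6P gives P = 58.67.

Short run: P = 120.75, Y = 1869.50. Long run: P = 58.67.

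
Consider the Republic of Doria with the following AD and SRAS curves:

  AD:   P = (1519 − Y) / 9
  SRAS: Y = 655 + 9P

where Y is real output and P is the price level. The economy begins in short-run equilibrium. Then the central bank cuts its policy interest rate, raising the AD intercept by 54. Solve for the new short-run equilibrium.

P = 51, Y = 1114

This is a positive demand shock: AD shifts right.
New AD: Y = 1573 − 9P.
Set AD = SRAS: 1573 − 9P = 655 + 9P, so 918 = 18P and P = 51.
Y = 1573 − 9·51 = 1114.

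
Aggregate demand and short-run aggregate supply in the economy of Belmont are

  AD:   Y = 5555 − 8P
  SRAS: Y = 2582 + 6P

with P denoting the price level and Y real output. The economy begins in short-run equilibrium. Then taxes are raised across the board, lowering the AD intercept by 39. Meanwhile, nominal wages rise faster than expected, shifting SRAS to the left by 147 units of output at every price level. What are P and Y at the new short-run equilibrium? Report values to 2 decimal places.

After both shocks: AD is Y = 5516 − 8P and SRAS is Y = 2435 + 6P.
Setting them equal: 3081 = 14P, so P = 220.07.
Substituting into AD, Y = 3755.43.

P = 220.07, Y = 3755.43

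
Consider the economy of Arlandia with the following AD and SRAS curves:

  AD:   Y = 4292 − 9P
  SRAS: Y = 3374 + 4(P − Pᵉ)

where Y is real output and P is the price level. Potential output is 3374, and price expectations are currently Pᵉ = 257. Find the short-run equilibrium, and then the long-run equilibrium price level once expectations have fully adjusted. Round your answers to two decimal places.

Short run: P = 149.69, Y = 2944.77. Long run: P = 102.00.

Short run: with Pᵉ = 257, SRAS is Y = 2346 + 4P. Setting AD = SRAS gives 1946 = 13P, so P = 149.69 and Y = 4292 − 9P = 2944.77.
Output 2944.77 is below potential 3374, so over time expected prices fall and SRAS shifts right until Y returns to 3374.
Long run: Y = 3374 on the AD curve gives 3374 = 4292 − 9P, so P = 102.00.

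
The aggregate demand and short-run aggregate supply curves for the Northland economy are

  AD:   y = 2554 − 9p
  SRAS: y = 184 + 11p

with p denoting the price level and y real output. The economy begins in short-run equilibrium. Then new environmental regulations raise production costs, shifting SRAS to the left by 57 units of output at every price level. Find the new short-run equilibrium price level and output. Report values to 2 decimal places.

This is a negative supply shock: SRAS shifts left.
New SRAS: y = 127 + 11p.
Set AD = SRAS: 2554 − 9p = 127 + 11p, so 2427 = 20p and p = 121.35.
Substituting into AD, y = 1461.85.

p = 121.35, y = 1461.85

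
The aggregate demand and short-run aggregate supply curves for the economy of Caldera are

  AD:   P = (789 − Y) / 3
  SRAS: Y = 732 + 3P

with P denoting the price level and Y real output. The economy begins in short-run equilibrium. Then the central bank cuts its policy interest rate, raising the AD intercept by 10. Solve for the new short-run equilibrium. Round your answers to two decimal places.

This is a positive demand shock: AD shifts right.
New AD: Y = 799 − 3P.
Set AD = SRAS: 799 − 3P = 732 + 3P, so 67 = 6P and P = 11.17.
Substituting into AD, Y = 765.50.

P = 11.17, Y = 765.50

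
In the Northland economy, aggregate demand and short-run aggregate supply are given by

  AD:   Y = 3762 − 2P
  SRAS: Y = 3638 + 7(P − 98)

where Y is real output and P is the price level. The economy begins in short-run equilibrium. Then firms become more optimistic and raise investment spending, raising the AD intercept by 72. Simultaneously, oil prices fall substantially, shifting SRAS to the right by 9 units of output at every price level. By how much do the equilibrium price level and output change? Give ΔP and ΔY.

ΔP = +7, ΔY = +58

After both shocks: AD is Y = 3834 − 2P and SRAS is Y = 2961 + 7P.
Setting them equal: 873 = 9P, so P = 97.
Y = 3834 − 2·97 = 3640.
Initially P = 90, Y = 3582, so ΔP = +7 and ΔY = +58.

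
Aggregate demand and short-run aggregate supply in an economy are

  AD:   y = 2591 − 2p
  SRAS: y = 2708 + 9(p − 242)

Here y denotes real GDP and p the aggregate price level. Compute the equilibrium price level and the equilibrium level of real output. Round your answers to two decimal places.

Write SRAS as y = 2708 + 9p − 2178 = 530 + 9p.
Set AD = SRAS: 2591 − 2p = 530 + 9p, so 2061 = 11p and p = 187.36.
Substituting into AD, y = 2591 − 2p = 2216.27.

p = 187.36, y = 2216.27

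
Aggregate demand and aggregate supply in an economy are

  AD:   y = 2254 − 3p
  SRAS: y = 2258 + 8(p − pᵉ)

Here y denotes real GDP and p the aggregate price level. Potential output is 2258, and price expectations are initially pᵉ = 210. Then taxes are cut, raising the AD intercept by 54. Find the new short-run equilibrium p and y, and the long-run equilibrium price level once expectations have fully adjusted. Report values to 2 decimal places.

Short run: p = 157.27, y = 1836.18. Long run: p = 16.67.

AD shifts right: new AD is y = 2308 − 3p. With pᵉ = 210, SRAS is y = 578 + 8p.
Short run: 2308 − 3p = 578 + 8p gives 1730 = 11p, so p = 157.27 and y = 2308 − 3p = 1836.18.
y = 1836.18 is below potential 2258; expectations adjust and SRAS shifts right until y = 2258.
Long run: on the new AD curve, 2258 = 2308 − 3p gives p = 16.67.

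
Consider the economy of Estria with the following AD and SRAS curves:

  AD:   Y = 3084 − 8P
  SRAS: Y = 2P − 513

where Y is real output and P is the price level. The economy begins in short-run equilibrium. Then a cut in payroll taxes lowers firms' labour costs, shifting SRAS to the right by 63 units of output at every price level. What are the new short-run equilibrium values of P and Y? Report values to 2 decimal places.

This is a positive supply shock: SRAS shifts right.
New SRAS: Y = 2P − 450.
Set AD = SRAS: 3084 − 8P = 2P − 450, so 3534 = 10P and P = 353.40.
Substituting into AD, Y = 256.80.

P = 353.40, Y = 256.80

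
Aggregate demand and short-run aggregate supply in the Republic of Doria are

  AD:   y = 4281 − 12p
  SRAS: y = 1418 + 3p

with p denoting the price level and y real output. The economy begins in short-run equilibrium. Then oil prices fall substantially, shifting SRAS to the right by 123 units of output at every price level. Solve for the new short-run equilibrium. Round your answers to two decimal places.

This is a positive supply shock: SRAS shifts right.
New SRAS: y = 1541 + 3p.
Set AD = SRAS: 4281 − 12p = 1541 + 3p, so 2740 = 15p and p = 182.67.
Substituting into AD, y = 2089.00.

p = 182.67, y = 2089.00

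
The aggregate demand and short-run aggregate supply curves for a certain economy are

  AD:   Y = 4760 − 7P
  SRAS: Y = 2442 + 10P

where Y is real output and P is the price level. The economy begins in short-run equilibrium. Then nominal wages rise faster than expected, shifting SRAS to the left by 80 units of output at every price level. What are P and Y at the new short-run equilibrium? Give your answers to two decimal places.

P = 141.06, Y = 3772.59

This is a negative supply shock: SRAS shifts left.
New SRAS: Y = 2362 + 10P.
Set AD = SRAS: 4760 − 7P = 2362 + 10P, so 2398 = 17P and P = 141.06.
Substituting into AD, Y = 3772.59.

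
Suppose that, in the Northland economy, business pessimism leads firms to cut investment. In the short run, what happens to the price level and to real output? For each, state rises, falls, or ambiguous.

This is a negative demand shock: AD shifts left.
Moving along the upward-sloping SRAS curve, P falls and Y falls.

Price level: falls; output: falls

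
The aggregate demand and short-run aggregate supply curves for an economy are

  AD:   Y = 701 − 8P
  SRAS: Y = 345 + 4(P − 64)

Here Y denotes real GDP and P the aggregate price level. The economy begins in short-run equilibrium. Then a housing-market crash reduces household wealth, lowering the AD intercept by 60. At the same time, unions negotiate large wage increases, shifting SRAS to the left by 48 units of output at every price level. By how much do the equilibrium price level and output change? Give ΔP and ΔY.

After both shocks: AD is Y = 641 − 8P and SRAS is Y = 41 + 4P.
Setting them equal: 600 = 12P, so P = 50.
Y = 641 − 8·50 = 241.
Initially P = 51, Y = 293, so ΔP = -1 and ΔY = -52.

ΔP = -1, ΔY = -52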